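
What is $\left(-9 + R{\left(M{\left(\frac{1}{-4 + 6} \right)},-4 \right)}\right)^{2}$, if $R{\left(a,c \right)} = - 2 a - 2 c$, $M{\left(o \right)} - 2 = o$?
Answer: $36$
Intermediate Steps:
$M{\left(o \right)} = 2 + o$
$\left(-9 + R{\left(M{\left(\frac{1}{-4 + 6} \right)},-4 \right)}\right)^{2} = \left(-9 - \left(-8 + 2 \left(2 + \frac{1}{-4 + 6}\right)\right)\right)^{2} = \left(-9 + \left(- 2 \left(2 + \frac{1}{2}\right) + 8\right)\right)^{2} = \left(-9 + \left(\left(-2\right) \frac{5}{2} + 8\right)\right)^{2} = \left(-9 + \left(-5 + 8\right)\right)^{2} = \left(-9 + 3\right)^{2} = \left(-6\right)^{2} = 36$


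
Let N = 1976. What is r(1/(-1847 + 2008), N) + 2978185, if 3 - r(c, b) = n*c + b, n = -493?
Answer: 479170625/161 ≈ 2.9762e+6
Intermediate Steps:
r(c, b) = 3 - b + 493*c (r(c, b) = 3 - (-493*c + b) = 3 - (b - 493*c) = 3 + (-b + 493*c) = 3 - b + 493*c)
r(1/(-1847 + 2008), N) + 2978185 = (3 - 1*1976 + 493/(-1847 + 2008)) + 2978185 = (3 - 1976 + 493/161) + 2978185 = -317160/161 + 2978185 = 479170625/161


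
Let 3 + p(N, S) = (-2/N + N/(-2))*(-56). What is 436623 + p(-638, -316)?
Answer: 133583108/319 ≈ 4.1876e+5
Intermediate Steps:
p(N, S) = -3 + 28*N + 112/N (p(N, S) = -3 + (-2/N + N/(-2))*(-56) = -3 + (-2/N + N*(-½))*(-56) = -3 + (-2/N - N/2)*(-56) = -3 + (28*N + 112/N) = -3 + 28*N + 112/N)
436623 + p(-638, -316) = 436623 + (-3 + 28*(-638) + 112/(-638)) = 436623 + (-3 - 17864 + 112*(-1/638)) = 436623 + (-3 - 17864 - 56/319) = 436623 - 5699629/319 = 133583108/319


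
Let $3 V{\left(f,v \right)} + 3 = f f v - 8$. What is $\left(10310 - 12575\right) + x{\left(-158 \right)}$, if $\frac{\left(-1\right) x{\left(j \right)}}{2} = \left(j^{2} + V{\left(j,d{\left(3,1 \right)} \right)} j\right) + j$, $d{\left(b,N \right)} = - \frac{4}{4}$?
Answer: $-2682577$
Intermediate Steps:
$d{\left(b,N \right)} = -1$ ($d{\left(b,N \right)} = \left(-4\right) \frac{1}{4} = -1$)
$V{\left(f,v \right)} = - \frac{11}{3} + \frac{v f^{2}}{3}$ ($V{\left(f,v \right)} = -1 + \frac{f f v - 8}{3} = -1 + \frac{f^{2} v - 8}{3} = -1 + \frac{v f^{2} - 8}{3} = -1 + \frac{-8 + v f^{2}}{3} = -1 + \left(- \frac{8}{3} + \frac{v f^{2}}{3}\right) = - \frac{11}{3} + \frac{v f^{2}}{3}$)
$x{\left(j \right)} = - 2 j - 2 j^{2} - 2 j \left(- \frac{11}{3} - \frac{j^{2}}{3}\right)$ ($x{\left(j \right)} = - 2 \left(\left(j^{2} + \left(- \frac{11}{3} + \frac{1}{3} \left(-1\right) j^{2}\right) j\right) + j\right) = - 2 \left(\left(j^{2} + \left(- \frac{11}{3} - \frac{j^{2}}{3}\right) j\right) + j\right) = - 2 \left(\left(j^{2} + j \left(- \frac{11}{3} - \frac{j^{2}}{3}\right)\right) + j\right) = - 2 \left(j + j^{2} + j \left(- \frac{11}{3} - \frac{j^{2}}{3}\right)\right) = - 2 j - 2 j^{2} - 2 j \left(- \frac{11}{3} - \frac{j^{2}}{3}\right)$)
$\left(10310 - 12575\right) + x{\left(-158 \right)} = \left(10310 - 12575\right) + \frac{2}{3} \left(-158\right) \left(8 + \left(-158\right)^{2} - -474\right) = -2265 + \frac{2}{3} \left(-158\right) \left(8 + 24964 + 474\right) = -2265 + \frac{2}{3} \left(-158\right) 25446 = -2265 - 2680312 = -2682577$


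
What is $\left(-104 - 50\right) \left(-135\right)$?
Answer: $20790$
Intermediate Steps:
$\left(-104 - 50\right) \left(-135\right) = \left(-154\right) \left(-135\right) = 20790$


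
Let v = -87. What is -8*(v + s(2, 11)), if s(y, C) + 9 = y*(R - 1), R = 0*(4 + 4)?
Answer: 784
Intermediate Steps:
R = 0 (R = 0*8 = 0)
s(y, C) = -9 - y (s(y, C) = -9 + y*(0 - 1) = -9 + y*(-1) = -9 - y)
-8*(v + s(2, 11)) = -8*(-87 + (-9 - 1*2)) = -8*(-87 + (-9 - 2)) = -8*(-87 - 11) = -8*(-98) = 784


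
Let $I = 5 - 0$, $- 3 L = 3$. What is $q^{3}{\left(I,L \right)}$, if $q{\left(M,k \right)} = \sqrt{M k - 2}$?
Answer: $- 7 i \sqrt{7} \approx - 18.52 i$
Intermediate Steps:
$L = -1$ ($L = \left(- \frac{1}{3}\right) 3 = -1$)
$I = 5$ ($I = 5 + 0 = 5$)
$q{\left(M,k \right)} = \sqrt{-2 + M k}$
$q^{3}{\left(I,L \right)} = \left(\sqrt{-2 + 5 \left(-1\right)}\right)^{3} = \left(\sqrt{-2 - 5}\right)^{3} = \left(\sqrt{-7}\right)^{3} = \left(i \sqrt{7}\right)^{3} = - 7 i \sqrt{7}$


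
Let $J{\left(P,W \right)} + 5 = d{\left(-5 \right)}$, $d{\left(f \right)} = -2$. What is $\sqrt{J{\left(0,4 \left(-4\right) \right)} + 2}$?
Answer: $i \sqrt{5} \approx 2.2361 i$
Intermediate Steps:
$J{\left(P,W \right)} = -7$ ($J{\left(P,W \right)} = -5 - 2 = -7$)
$\sqrt{J{\left(0,4 \left(-4\right) \right)} + 2} = \sqrt{-7 + 2} = \sqrt{-5} = i \sqrt{5}$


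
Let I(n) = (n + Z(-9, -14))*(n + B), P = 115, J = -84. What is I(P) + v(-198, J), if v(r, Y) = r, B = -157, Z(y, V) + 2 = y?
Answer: -4566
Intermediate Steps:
Z(y, V) = -2 + y
I(n) = (-157 + n)*(-11 + n) (I(n) = (n + (-2 - 9))*(n - 157) = (n - 11)*(-157 + n) = (-11 + n)*(-157 + n) = (-157 + n)*(-11 + n))
I(P) + v(-198, J) = (1727 + 115**2 - 168*115) - 198 = (1727 + 13225 - 19320) - 198 = -4368 - 198 = -4566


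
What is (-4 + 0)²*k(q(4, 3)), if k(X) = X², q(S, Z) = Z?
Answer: 144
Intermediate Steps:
(-4 + 0)²*k(q(4, 3)) = (-4 + 0)²*3² = (-4)²*9 = 16*9 = 144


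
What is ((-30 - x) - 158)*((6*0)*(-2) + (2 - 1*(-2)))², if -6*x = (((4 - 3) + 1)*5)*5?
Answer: -8624/3 ≈ -2874.7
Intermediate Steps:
x = -25/3 (x = -((4 - 3) + 1)*5*5/6 = -(1 + 1)*5*5/6 = -2*5*5/6 = -5*5/3 = -⅙*50 = -25/3 ≈ -8.3333)
((-30 - x) - 158)*((6*0)*(-2) + (2 - 1*(-2)))² = ((-30 - 1*(-25/3)) - 158)*((6*0)*(-2) + (2 - 1*(-2)))² = ((-30 + 25/3) - 158)*(0*(-2) + (2 + 2))² = (-65/3 - 158)*(0 + 4)² = -539/3*4² = -539/3*16 = -8624/3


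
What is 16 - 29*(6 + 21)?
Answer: -767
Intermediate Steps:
16 - 29*(6 + 21) = 16 - 29*27 = 16 - 783 = -767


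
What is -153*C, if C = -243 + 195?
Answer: 7344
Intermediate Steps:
C = -48
-153*C = -153*(-48) = 7344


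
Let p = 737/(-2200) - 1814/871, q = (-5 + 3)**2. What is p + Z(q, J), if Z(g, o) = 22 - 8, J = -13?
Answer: 2017643/174200 ≈ 11.582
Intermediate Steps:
q = 4 (q = (-2)**2 = 4)
Z(g, o) = 14
p = -421157/174200 (p = 737*(-1/2200) - 1814*1/871 = -67/200 - 1814/871 = -421157/174200 ≈ -2.4177)
p + Z(q, J) = -421157/174200 + 14 = 2017643/174200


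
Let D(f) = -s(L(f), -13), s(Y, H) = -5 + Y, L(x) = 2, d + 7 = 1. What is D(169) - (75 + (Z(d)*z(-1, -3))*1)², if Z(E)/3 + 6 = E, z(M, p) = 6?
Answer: -19878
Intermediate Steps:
d = -6 (d = -7 + 1 = -6)
Z(E) = -18 + 3*E
D(f) = 3 (D(f) = -(-5 + 2) = -1*(-3) = 3)
D(169) - (75 + (Z(d)*z(-1, -3))*1)² = 3 - (75 + ((-18 + 3*(-6))*6)*1)² = 3 - (75 + ((-18 - 18)*6)*1)² = 3 - (75 - 36*6*1)² = 3 - (75 - 216*1)² = 3 - (75 - 216)² = 3 - 1*(-141)² = 3 - 1*19881 = 3 - 19881 = -19878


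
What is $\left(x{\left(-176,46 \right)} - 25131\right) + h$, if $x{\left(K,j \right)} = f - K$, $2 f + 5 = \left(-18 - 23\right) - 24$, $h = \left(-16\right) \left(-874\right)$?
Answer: $-11006$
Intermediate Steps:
$h = 13984$
$f = -35$ ($f = - \frac{5}{2} + \frac{\left(-18 - 23\right) - 24}{2} = - \frac{5}{2} + \frac{-41 - 24}{2} = - \frac{5}{2} + \frac{1}{2} \left(-65\right) = - \frac{5}{2} - \frac{65}{2} = -35$)
$x{\left(K,j \right)} = -35 - K$
$\left(x{\left(-176,46 \right)} - 25131\right) + h = \left(\left(-35 - -176\right) - 25131\right) + 13984 = \left(\left(-35 + 176\right) - 25131\right) + 13984 = \left(141 - 25131\right) + 13984 = -24990 + 13984 = -11006$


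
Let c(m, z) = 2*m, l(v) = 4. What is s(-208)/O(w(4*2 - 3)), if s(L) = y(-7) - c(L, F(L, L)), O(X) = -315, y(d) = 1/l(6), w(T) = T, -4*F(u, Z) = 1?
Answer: -37/28 ≈ -1.3214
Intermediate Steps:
F(u, Z) = -¼ (F(u, Z) = -¼*1 = -¼)
y(d) = ¼ (y(d) = 1/4 = ¼)
s(L) = ¼ - 2*L
s(-208)/O(w(4*2 - 3)) = (¼ - 2*(-208))/(-315) = (¼ + 416)*(-1/315) = (1665/4)*(-1/315) = -37/28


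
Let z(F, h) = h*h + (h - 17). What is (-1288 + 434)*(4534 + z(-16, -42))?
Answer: -5328106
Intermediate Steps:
z(F, h) = -17 + h + h² (z(F, h) = h² + (-17 + h) = -17 + h + h²)
(-1288 + 434)*(4534 + z(-16, -42)) = (-1288 + 434)*(4534 + (-17 - 42 + (-42)²)) = -854*(4534 + (-17 - 42 + 1764)) = -854*(4534 + 1705) = -854*6239 = -5328106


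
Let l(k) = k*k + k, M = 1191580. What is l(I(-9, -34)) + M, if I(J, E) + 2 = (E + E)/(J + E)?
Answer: 2203230970/1849 ≈ 1.1916e+6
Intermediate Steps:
I(J, E) = -2 + 2*E/(E + J) (I(J, E) = -2 + (E + E)/(J + E) = -2 + (2*E)/(E + J) = -2 + 2*E/(E + J))
l(k) = k + k² (l(k) = k² + k = k + k²)
l(I(-9, -34)) + M = (-2*(-9)/(-34 - 9))*(1 - 2*(-9)/(-34 - 9)) + 1191580 = (-2*(-9)/(-43))*(1 - 2*(-9)/(-43)) + 1191580 = (-2*(-9)*(-1/43))*(1 - 2*(-9)*(-1/43)) + 1191580 = -18*(1 - 18/43)/43 + 1191580 = -18/43*25/43 + 1191580 = -450/1849 + 1191580 = 2203230970/1849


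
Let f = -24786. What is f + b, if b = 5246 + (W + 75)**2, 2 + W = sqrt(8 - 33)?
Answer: -14236 + 730*I ≈ -14236.0 + 730.0*I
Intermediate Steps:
W = -2 + 5*I (W = -2 + sqrt(8 - 33) = -2 + sqrt(-25) = -2 + 5*I ≈ -2.0 + 5.0*I)
b = 5246 + (73 + 5*I)**2 (b = 5246 + ((-2 + 5*I) + 75)**2 = 5246 + (73 + 5*I)**2 ≈ 10550.0 + 730.0*I)
f + b = -24786 + (10550 + 730*I) = -14236 + 730*I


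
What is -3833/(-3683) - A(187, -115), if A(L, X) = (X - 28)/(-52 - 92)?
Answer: 25283/530352 ≈ 0.047672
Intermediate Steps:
A(L, X) = 7/36 - X/144 (A(L, X) = (-28 + X)/(-144) = (-28 + X)*(-1/144) = 7/36 - X/144)
-3833/(-3683) - A(187, -115) = -3833/(-3683) - (7/36 - 1/144*(-115)) = -3833*(-1/3683) - (7/36 + 115/144) = 3833/3683 - 1*143/144 = 3833/3683 - 143/144 = 25283/530352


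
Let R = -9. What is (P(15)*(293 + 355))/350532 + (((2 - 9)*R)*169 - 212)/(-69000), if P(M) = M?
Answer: -16595119/134370600 ≈ -0.12350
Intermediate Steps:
(P(15)*(293 + 355))/350532 + (((2 - 9)*R)*169 - 212)/(-69000) = (15*(293 + 355))/350532 + (((2 - 9)*(-9))*169 - 212)/(-69000) = (15*648)*(1/350532) + (-7*(-9)*169 - 212)*(-1/69000) = 9720*(1/350532) + (63*169 - 212)*(-1/69000) = 270/9737 + (10647 - 212)*(-1/69000) = 270/9737 + 10435*(-1/69000) = 270/9737 - 2087/13800 = -16595119/134370600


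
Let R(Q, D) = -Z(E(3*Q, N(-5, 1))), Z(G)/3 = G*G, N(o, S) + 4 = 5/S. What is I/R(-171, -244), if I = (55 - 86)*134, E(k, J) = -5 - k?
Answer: 2077/387096 ≈ 0.0053656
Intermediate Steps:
N(o, S) = -4 + 5/S
Z(G) = 3*G**2 (Z(G) = 3*(G*G) = 3*G**2)
I = -4154 (I = -31*134 = -4154)
R(Q, D) = -3*(-5 - 3*Q)**2
I/R(-171, -244) = -4154*(-1/(3*(5 + 3*(-171))**2)) = -4154*(-1/(3*(5 - 513)**2)) = -4154/((-3*(-508)**2)) = -4154/((-3*258064)) = -4154/(-774192) = -4154*(-1/774192) = 2077/387096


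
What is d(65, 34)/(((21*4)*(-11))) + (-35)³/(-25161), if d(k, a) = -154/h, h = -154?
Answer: 13197113/7749588 ≈ 1.7029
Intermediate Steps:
d(k, a) = 1 (d(k, a) = -154/(-154) = -154*(-1/154) = 1)
d(65, 34)/(((21*4)*(-11))) + (-35)³/(-25161) = 1/((21*4)*(-11)) + (-35)³/(-25161) = 1/(84*(-11)) - 42875*(-1/25161) = 1/(-924) + 42875/25161 = 1*(-1/924) + 42875/25161 = -1/924 + 42875/25161 = 13197113/7749588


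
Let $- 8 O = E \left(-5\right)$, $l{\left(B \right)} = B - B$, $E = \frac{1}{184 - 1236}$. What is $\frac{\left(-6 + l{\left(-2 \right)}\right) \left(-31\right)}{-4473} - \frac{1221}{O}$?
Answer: $\frac{15321420266}{7455} \approx 2.0552 \cdot 10^{6}$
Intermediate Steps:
$E = - \frac{1}{1052}$ ($E = \frac{1}{-1052} = - \frac{1}{1052} \approx -0.00095057$)
$l{\left(B \right)} = 0$
$O = - \frac{5}{8416}$ ($O = - \frac{\left(- \frac{1}{1052}\right) \left(-5\right)}{8} = \left(- \frac{1}{8}\right) \frac{5}{1052} = - \frac{5}{8416} \approx -0.00059411$)
$\frac{\left(-6 + l{\left(-2 \right)}\right) \left(-31\right)}{-4473} - \frac{1221}{O} = \frac{\left(-6 + 0\right) \left(-31\right)}{-4473} - \frac{1221}{- \frac{5}{8416}} = \left(-6\right) \left(-31\right) \left(- \frac{1}{4473}\right) - - \frac{10275936}{5} = 186 \left(- \frac{1}{4473}\right) + \frac{10275936}{5} = - \frac{62}{1491} + \frac{10275936}{5} = \frac{15321420266}{7455}$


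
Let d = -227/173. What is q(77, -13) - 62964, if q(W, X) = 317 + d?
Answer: -10838158/173 ≈ -62648.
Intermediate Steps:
d = -227/173 (d = -227*1/173 = -227/173 ≈ -1.3121)
q(W, X) = 54614/173 (q(W, X) = 317 - 227/173 = 54614/173)
q(77, -13) - 62964 = 54614/173 - 62964 = -10838158/173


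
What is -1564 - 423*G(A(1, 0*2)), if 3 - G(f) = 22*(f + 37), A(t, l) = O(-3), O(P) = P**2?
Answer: 425243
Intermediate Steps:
A(t, l) = 9 (A(t, l) = (-3)**2 = 9)
G(f) = -811 - 22*f (G(f) = 3 - 22*(f + 37) = 3 - 22*(37 + f) = 3 - (814 + 22*f) = 3 + (-814 - 22*f) = -811 - 22*f)
-1564 - 423*G(A(1, 0*2)) = -1564 - 423*(-811 - 22*9) = -1564 - 423*(-811 - 198) = -1564 - 423*(-1009) = -1564 + 426807 = 425243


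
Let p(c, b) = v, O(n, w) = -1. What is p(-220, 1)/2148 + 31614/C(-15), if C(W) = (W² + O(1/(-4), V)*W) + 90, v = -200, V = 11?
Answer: 256973/2685 ≈ 95.707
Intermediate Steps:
p(c, b) = -200
C(W) = 90 + W² - W (C(W) = (W² - W) + 90 = 90 + W² - W)
p(-220, 1)/2148 + 31614/C(-15) = -200/2148 + 31614/(90 + (-15)² - 1*(-15)) = -200*1/2148 + 31614/(90 + 225 + 15) = -50/537 + 31614/330 = -50/537 + 31614*(1/330) = -50/537 + 479/5 = 256973/2685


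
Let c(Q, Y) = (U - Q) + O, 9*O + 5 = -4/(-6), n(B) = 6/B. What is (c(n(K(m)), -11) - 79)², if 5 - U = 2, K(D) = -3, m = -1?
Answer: 4044121/729 ≈ 5547.5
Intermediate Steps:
U = 3 (U = 5 - 1*2 = 5 - 2 = 3)
O = -13/27 (O = -5/9 + (-4/(-6))/9 = -5/9 + (-4*(-⅙))/9 = -5/9 + (⅑)*(⅔) = -5/9 + 2/27 = -13/27 ≈ -0.48148)
c(Q, Y) = 68/27 - Q (c(Q, Y) = (3 - Q) - 13/27 = 68/27 - Q)
(c(n(K(m)), -11) - 79)² = ((68/27 - 6/(-3)) - 79)² = ((68/27 - 6*(-1)/3) - 79)² = ((68/27 - 1*(-2)) - 79)² = ((68/27 + 2) - 79)² = (122/27 - 79)² = (-2011/27)² = 4044121/729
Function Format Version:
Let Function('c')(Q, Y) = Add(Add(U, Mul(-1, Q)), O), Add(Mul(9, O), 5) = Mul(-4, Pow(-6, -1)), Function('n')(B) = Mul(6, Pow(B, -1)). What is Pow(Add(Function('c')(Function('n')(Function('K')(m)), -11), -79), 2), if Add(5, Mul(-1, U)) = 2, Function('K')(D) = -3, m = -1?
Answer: Rational(4044121, 729) ≈ 5547.5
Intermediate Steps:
U = 3 (U = Add(5, Mul(-1, 2)) = Add(5, -2) = 3)
O = Rational(-13, 27) (O = Add(Rational(-5, 9), Mul(Rational(1, 9), Mul(-4, Pow(-6, -1)))) = Add(Rational(-5, 9), Mul(Rational(1, 9), Mul(-4, Rational(-1, 6)))) = Add(Rational(-5, 9), Mul(Rational(1, 9), Rational(2, 3))) = Add(Rational(-5, 9), Rational(2, 27)) = Rational(-13, 27) ≈ -0.48148)
Function('c')(Q, Y) = Add(Rational(68, 27), Mul(-1, Q)) (Function('c')(Q, Y) = Add(Add(3, Mul(-1, Q)), Rational(-13, 27)) = Add(Rational(68, 27), Mul(-1, Q)))
Pow(Add(Function('c')(Function('n')(Function('K')(m)), -11), -79), 2) = Pow(Add(Add(Rational(68, 27), Mul(-1, Mul(6, Pow(-3, -1)))), -79), 2) = Pow(Add(Add(Rational(68, 27), Mul(-1, Mul(6, Rational(-1, 3)))), -79), 2) = Pow(Add(Add(Rational(68, 27), Mul(-1, -2)), -79), 2) = Pow(Add(Add(Rational(68, 27), 2), -79), 2) = Pow(Add(Rational(122, 27), -79), 2) = Pow(Rational(-2011, 27), 2) = Rational(4044121, 729)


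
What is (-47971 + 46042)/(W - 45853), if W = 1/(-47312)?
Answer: 30421616/723132379 ≈ 0.042069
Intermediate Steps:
W = -1/47312 ≈ -2.1136e-5
(-47971 + 46042)/(W - 45853) = (-47971 + 46042)/(-1/47312 - 45853) = -1929/(-2169397137/47312) = -1929*(-47312/2169397137) = 30421616/723132379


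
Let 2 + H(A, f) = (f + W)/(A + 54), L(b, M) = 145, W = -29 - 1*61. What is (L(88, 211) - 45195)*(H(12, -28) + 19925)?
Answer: -29615870000/33 ≈ -8.9745e+8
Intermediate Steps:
W = -90 (W = -29 - 61 = -90)
H(A, f) = -2 + (-90 + f)/(54 + A) (H(A, f) = -2 + (f - 90)/(A + 54) = -2 + (-90 + f)/(54 + A))
(L(88, 211) - 45195)*(H(12, -28) + 19925) = (145 - 45195)*((-198 - 28 - 2*12)/(54 + 12) + 19925) = -45050*((-198 - 28 - 24)/66 + 19925) = -45050*((1/66)*(-250) + 19925) = -45050*(-125/33 + 19925) = -45050*657400/33 = -29615870000/33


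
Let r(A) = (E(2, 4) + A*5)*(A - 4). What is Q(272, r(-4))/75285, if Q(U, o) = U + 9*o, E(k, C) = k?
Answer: 224/10755 ≈ 0.020828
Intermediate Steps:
r(A) = (-4 + A)*(2 + 5*A) (r(A) = (2 + A*5)*(A - 4) = (2 + 5*A)*(-4 + A) = (-4 + A)*(2 + 5*A))
Q(272, r(-4))/75285 = (272 + 9*(-8 - 18*(-4) + 5*(-4)**2))/75285 = (272 + 9*(-8 + 72 + 5*16))*(1/75285) = (272 + 9*(-8 + 72 + 80))*(1/75285) = (272 + 9*144)*(1/75285) = (272 + 1296)*(1/75285) = 1568*(1/75285) = 224/10755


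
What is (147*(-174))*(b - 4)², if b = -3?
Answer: -1253322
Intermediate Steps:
(147*(-174))*(b - 4)² = (147*(-174))*(-3 - 4)² = -25578*(-7)² = -25578*49 = -1253322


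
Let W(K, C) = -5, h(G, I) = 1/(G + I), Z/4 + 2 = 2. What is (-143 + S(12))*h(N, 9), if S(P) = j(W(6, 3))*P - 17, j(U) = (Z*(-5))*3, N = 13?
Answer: -80/11 ≈ -7.2727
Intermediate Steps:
Z = 0 (Z = -8 + 4*2 = -8 + 8 = 0)
j(U) = 0 (j(U) = (0*(-5))*3 = 0*3 = 0)
S(P) = -17 (S(P) = 0*P - 17 = 0 - 17 = -17)
(-143 + S(12))*h(N, 9) = (-143 - 17)/(13 + 9) = -160/22 = -160*1/22 = -80/11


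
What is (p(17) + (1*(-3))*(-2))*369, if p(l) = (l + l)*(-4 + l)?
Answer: 165312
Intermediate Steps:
p(l) = 2*l*(-4 + l) (p(l) = (2*l)*(-4 + l) = 2*l*(-4 + l))
(p(17) + (1*(-3))*(-2))*369 = (2*17*(-4 + 17) + (1*(-3))*(-2))*369 = (2*17*13 - 3*(-2))*369 = (442 + 6)*369 = 448*369 = 165312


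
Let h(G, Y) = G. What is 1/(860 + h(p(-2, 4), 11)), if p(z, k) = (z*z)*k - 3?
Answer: 1/873 ≈ 0.0011455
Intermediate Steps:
p(z, k) = -3 + k*z**2 (p(z, k) = z**2*k - 3 = k*z**2 - 3 = -3 + k*z**2)
1/(860 + h(p(-2, 4), 11)) = 1/(860 + (-3 + 4*(-2)**2)) = 1/(860 + (-3 + 4*4)) = 1/(860 + (-3 + 16)) = 1/(860 + 13) = 1/873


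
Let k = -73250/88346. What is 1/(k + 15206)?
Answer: 44173/671658013 ≈ 6.5767e-5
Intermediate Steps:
k = -36625/44173 (k = -73250*1/88346 = -36625/44173 ≈ -0.82913)
1/(k + 15206) = 1/(-36625/44173 + 15206) = 1/(671658013/44173) = 44173/671658013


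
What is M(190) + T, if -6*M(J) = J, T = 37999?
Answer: 113902/3 ≈ 37967.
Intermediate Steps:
M(J) = -J/6
M(190) + T = -1/6*190 + 37999 = -95/3 + 37999 = 113902/3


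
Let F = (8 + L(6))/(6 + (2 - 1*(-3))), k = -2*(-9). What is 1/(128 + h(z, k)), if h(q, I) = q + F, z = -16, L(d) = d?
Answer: 11/1246 ≈ 0.0088283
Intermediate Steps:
k = 18
F = 14/11 (F = (8 + 6)/(6 + (2 - 1*(-3))) = 14/(6 + (2 + 3)) = 14/(6 + 5) = 14/11 ≈ 1.2727)
h(q, I) = 14/11 + q (h(q, I) = q + 14/11 = 14/11 + q)
1/(128 + h(z, k)) = 1/(128 + (14/11 - 16)) = 1/(128 - 162/11) = 1/(1246/11) = 11/1246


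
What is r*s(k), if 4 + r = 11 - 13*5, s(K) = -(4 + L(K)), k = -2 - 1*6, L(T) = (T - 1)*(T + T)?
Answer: 8584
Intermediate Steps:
L(T) = 2*T*(-1 + T) (L(T) = (-1 + T)*(2*T) = 2*T*(-1 + T))
k = -8 (k = -2 - 6 = -8)
s(K) = -4 - 2*K*(-1 + K) (s(K) = -(4 + 2*K*(-1 + K)) = -4 - 2*K*(-1 + K))
r = -58 (r = -4 + (11 - 13*5) = -4 + (11 - 65) = -4 - 54 = -58)
r*s(k) = -58*(-4 - 2*(-8)² + 2*(-8)) = -58*(-4 - 2*64 - 16) = -58*(-4 - 128 - 16) = -58*(-148) = 8584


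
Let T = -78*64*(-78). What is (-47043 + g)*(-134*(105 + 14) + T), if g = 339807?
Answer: 109326860520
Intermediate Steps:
T = 389376 (T = -4992*(-78) = 389376)
(-47043 + g)*(-134*(105 + 14) + T) = (-47043 + 339807)*(-134*(105 + 14) + 389376) = 292764*(-134*119 + 389376) = 292764*(-15946 + 389376) = 292764*373430 = 109326860520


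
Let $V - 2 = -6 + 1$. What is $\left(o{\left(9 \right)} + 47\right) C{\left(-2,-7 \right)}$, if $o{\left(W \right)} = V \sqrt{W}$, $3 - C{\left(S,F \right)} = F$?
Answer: $380$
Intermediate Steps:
$C{\left(S,F \right)} = 3 - F$
$V = -3$ ($V = 2 + \left(-6 + 1\right) = 2 - 5 = -3$)
$o{\left(W \right)} = - 3 \sqrt{W}$
$\left(o{\left(9 \right)} + 47\right) C{\left(-2,-7 \right)} = \left(- 3 \sqrt{9} + 47\right) \left(3 - -7\right) = \left(\left(-3\right) 3 + 47\right) \left(3 + 7\right) = \left(-9 + 47\right) 10 = 38 \cdot 10 = 380$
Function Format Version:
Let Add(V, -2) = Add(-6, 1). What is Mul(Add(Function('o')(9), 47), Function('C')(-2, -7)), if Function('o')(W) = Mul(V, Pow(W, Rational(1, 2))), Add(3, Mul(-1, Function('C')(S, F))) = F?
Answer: 380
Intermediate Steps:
Function('C')(S, F) = Add(3, Mul(-1, F))
V = -3 (V = Add(2, Add(-6, 1)) = Add(2, -5) = -3)
Function('o')(W) = Mul(-3, Pow(W, Rational(1, 2)))
Mul(Add(Function('o')(9), 47), Function('C')(-2, -7)) = Mul(Add(Mul(-3, Pow(9, Rational(1, 2))), 47), Add(3, Mul(-1, -7))) = Mul(Add(Mul(-3, 3), 47), Add(3, 7)) = Mul(Add(-9, 47), 10) = Mul(38, 10) = 380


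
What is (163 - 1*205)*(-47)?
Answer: 1974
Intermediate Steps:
(163 - 1*205)*(-47) = (163 - 205)*(-47) = -42*(-47) = 1974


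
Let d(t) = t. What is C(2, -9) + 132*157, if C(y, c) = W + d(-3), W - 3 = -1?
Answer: 20723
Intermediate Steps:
W = 2 (W = 3 - 1 = 2)
C(y, c) = -1 (C(y, c) = 2 - 3 = -1)
C(2, -9) + 132*157 = -1 + 132*157 = -1 + 20724 = 20723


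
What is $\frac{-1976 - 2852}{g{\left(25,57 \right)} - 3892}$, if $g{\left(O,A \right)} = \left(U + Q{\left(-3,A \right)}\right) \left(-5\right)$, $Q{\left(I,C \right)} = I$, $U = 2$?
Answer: $\frac{4828}{3887} \approx 1.2421$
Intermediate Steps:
$g{\left(O,A \right)} = 5$ ($g{\left(O,A \right)} = \left(2 - 3\right) \left(-5\right) = \left(-1\right) \left(-5\right) = 5$)
$\frac{-1976 - 2852}{g{\left(25,57 \right)} - 3892} = \frac{-1976 - 2852}{5 - 3892} = - \frac{4828}{-3887} = \left(-4828\right) \left(- \frac{1}{3887}\right) = \frac{4828}{3887}$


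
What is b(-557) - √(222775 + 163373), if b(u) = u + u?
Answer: -1114 - 2*√96537 ≈ -1735.4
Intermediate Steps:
b(u) = 2*u
b(-557) - √(222775 + 163373) = 2*(-557) - √(222775 + 163373) = -1114 - √386148 = -1114 - 2*√96537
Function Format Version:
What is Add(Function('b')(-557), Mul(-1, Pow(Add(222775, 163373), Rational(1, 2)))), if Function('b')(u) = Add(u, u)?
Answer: Add(-1114, Mul(-2, Pow(96537, Rational(1, 2)))) ≈ -1735.4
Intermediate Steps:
Function('b')(u) = Mul(2, u)
Add(Function('b')(-557), Mul(-1, Pow(Add(222775, 163373), Rational(1, 2)))) = Add(Mul(2, -557), Mul(-1, Pow(Add(222775, 163373), Rational(1, 2)))) = Add(-1114, Mul(-1, Pow(386148, Rational(1, 2)))) = Add(-1114, Mul(-1, Mul(2, Pow(96537, Rational(1, 2))))) = Add(-1114, Mul(-2, Pow(96537, Rational(1, 2))))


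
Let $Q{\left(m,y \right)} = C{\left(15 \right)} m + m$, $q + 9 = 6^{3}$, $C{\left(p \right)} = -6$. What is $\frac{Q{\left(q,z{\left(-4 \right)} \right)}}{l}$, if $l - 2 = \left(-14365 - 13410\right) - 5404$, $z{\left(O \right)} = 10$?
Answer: $\frac{345}{11059} \approx 0.031196$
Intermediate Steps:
$q = 207$ ($q = -9 + 6^{3} = -9 + 216 = 207$)
$Q{\left(m,y \right)} = - 5 m$ ($Q{\left(m,y \right)} = - 6 m + m = - 5 m$)
$l = -33177$ ($l = 2 - 33179 = -33177$)
$\frac{Q{\left(q,z{\left(-4 \right)} \right)}}{l} = \frac{\left(-5\right) 207}{-33177} = \left(-1035\right) \left(- \frac{1}{33177}\right) = \frac{345}{11059}$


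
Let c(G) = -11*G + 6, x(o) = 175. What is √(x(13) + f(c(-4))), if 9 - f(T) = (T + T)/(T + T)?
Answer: √183 ≈ 13.528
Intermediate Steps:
c(G) = 6 - 11*G
f(T) = 8 (f(T) = 9 - (T + T)/(T + T) = 9 - 2*T/(2*T) = 9 - 2*T*1/(2*T) = 9 - 1*1 = 9 - 1 = 8)
√(x(13) + f(c(-4))) = √(175 + 8) = √183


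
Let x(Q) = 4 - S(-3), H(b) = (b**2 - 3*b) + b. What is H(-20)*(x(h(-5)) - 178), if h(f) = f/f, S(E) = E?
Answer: -75240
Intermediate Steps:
H(b) = b**2 - 2*b
h(f) = 1
x(Q) = 7 (x(Q) = 4 - 1*(-3) = 4 + 3 = 7)
H(-20)*(x(h(-5)) - 178) = (-20*(-2 - 20))*(7 - 178) = -20*(-22)*(-171) = 440*(-171) = -75240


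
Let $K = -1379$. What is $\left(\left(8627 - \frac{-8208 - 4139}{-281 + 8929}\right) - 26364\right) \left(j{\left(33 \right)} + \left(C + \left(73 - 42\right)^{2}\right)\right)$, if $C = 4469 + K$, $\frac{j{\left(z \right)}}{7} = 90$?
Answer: $- \frac{717958808949}{8648} \approx -8.302 \cdot 10^{7}$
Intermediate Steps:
$j{\left(z \right)} = 630$ ($j{\left(z \right)} = 7 \cdot 90 = 630$)
$C = 3090$ ($C = 4469 - 1379 = 3090$)
$\left(\left(8627 - \frac{-8208 - 4139}{-281 + 8929}\right) - 26364\right) \left(j{\left(33 \right)} + \left(C + \left(73 - 42\right)^{2}\right)\right) = \left(\left(8627 - \frac{-8208 - 4139}{-281 + 8929}\right) - 26364\right) \left(630 + \left(3090 + \left(73 - 42\right)^{2}\right)\right) = \left(\left(8627 - - \frac{12347}{8648}\right) - 26364\right) \left(630 + \left(3090 + 31^{2}\right)\right) = \left(\left(8627 - \left(-12347\right) \frac{1}{8648}\right) - 26364\right) \left(630 + \left(3090 + 961\right)\right) = \left(\left(8627 - - \frac{12347}{8648}\right) - 26364\right) \left(630 + 4051\right) = \left(\left(8627 + \frac{12347}{8648}\right) - 26364\right) 4681 = \left(\frac{74618643}{8648} - 26364\right) 4681 = \left(- \frac{153377229}{8648}\right) 4681 = - \frac{717958808949}{8648}$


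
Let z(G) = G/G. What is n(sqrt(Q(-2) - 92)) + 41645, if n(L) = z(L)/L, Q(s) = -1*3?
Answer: 41645 - I*sqrt(95)/95 ≈ 41645.0 - 0.1026*I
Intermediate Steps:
z(G) = 1
Q(s) = -3
n(L) = 1/L
n(sqrt(Q(-2) - 92)) + 41645 = 1/(sqrt(-3 - 92)) + 41645 = 1/(sqrt(-95)) + 41645 = 1/(I*sqrt(95)) + 41645 = -I*sqrt(95)/95 + 41645 = 41645 - I*sqrt(95)/95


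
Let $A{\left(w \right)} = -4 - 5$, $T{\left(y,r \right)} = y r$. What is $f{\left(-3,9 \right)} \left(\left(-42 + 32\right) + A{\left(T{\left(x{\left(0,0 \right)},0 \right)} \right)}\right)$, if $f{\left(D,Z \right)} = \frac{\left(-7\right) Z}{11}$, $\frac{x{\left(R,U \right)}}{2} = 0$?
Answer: $\frac{1197}{11} \approx 108.82$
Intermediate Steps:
$x{\left(R,U \right)} = 0$ ($x{\left(R,U \right)} = 2 \cdot 0 = 0$)
$f{\left(D,Z \right)} = - \frac{7 Z}{11}$ ($f{\left(D,Z \right)} = - 7 Z \frac{1}{11} = - \frac{7 Z}{11}$)
$T{\left(y,r \right)} = r y$
$A{\left(w \right)} = -9$
$f{\left(-3,9 \right)} \left(\left(-42 + 32\right) + A{\left(T{\left(x{\left(0,0 \right)},0 \right)} \right)}\right) = \left(- \frac{7}{11}\right) 9 \left(\left(-42 + 32\right) - 9\right) = - \frac{63 \left(-10 - 9\right)}{11} = \left(- \frac{63}{11}\right) \left(-19\right) = \frac{1197}{11}$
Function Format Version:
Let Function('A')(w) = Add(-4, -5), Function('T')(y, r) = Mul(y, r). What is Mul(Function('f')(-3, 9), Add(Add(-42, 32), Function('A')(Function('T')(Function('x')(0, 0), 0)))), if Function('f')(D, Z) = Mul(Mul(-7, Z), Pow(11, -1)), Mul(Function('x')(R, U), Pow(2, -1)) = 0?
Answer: Rational(1197, 11) ≈ 108.82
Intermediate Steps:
Function('x')(R, U) = 0 (Function('x')(R, U) = Mul(2, 0) = 0)
Function('f')(D, Z) = Mul(Rational(-7, 11), Z) (Function('f')(D, Z) = Mul(Mul(-7, Z), Rational(1, 11)) = Mul(Rational(-7, 11), Z))
Function('T')(y, r) = Mul(r, y)
Function('A')(w) = -9
Mul(Function('f')(-3, 9), Add(Add(-42, 32), Function('A')(Function('T')(Function('x')(0, 0), 0)))) = Mul(Mul(Rational(-7, 11), 9), Add(Add(-42, 32), -9)) = Mul(Rational(-63, 11), Add(-10, -9)) = Mul(Rational(-63, 11), -19) = Rational(1197, 11)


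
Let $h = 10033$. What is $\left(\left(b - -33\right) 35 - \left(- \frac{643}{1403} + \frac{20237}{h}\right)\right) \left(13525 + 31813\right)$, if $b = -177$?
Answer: $- \frac{3217478644369176}{14076299} \approx -2.2857 \cdot 10^{8}$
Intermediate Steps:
$\left(\left(b - -33\right) 35 - \left(- \frac{643}{1403} + \frac{20237}{h}\right)\right) \left(13525 + 31813\right) = \left(\left(-177 - -33\right) 35 - \left(- \frac{643}{1403} + \frac{20237}{10033}\right)\right) \left(13525 + 31813\right) = \left(\left(-177 + 33\right) 35 - \frac{21941292}{14076299}\right) 45338 = \left(\left(-144\right) 35 + \left(\frac{643}{1403} - \frac{20237}{10033}\right)\right) 45338 = \left(-5040 - \frac{21941292}{14076299}\right) 45338 = \left(- \frac{70966488252}{14076299}\right) 45338 = - \frac{3217478644369176}{14076299}$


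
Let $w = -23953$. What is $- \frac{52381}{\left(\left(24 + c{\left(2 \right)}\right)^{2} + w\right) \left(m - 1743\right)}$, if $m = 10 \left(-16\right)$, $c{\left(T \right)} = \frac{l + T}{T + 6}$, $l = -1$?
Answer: $- \frac{3352384}{2846398929} \approx -0.0011778$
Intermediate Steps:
$c{\left(T \right)} = \frac{-1 + T}{6 + T}$ ($c{\left(T \right)} = \frac{-1 + T}{T + 6} = \frac{-1 + T}{6 + T}$)
$m = -160$
$- \frac{52381}{\left(\left(24 + c{\left(2 \right)}\right)^{2} + w\right) \left(m - 1743\right)} = - \frac{52381}{\left(\left(24 + \frac{-1 + 2}{6 + 2}\right)^{2} - 23953\right) \left(-160 - 1743\right)} = - \frac{52381}{\left(\left(24 + \frac{1}{8} \cdot 1\right)^{2} - 23953\right) \left(-1903\right)} = - \frac{52381}{\left(\left(24 + \frac{1}{8}\right)^{2} - 23953\right) \left(-1903\right)} = - \frac{52381}{\left(\left(\frac{193}{8}\right)^{2} - 23953\right) \left(-1903\right)} = - \frac{52381}{\left(\frac{37249}{64} - 23953\right) \left(-1903\right)} = - \frac{52381}{\left(- \frac{1495743}{64}\right) \left(-1903\right)} = - \frac{52381}{\frac{2846398929}{64}} = \left(-52381\right) \frac{64}{2846398929} = - \frac{3352384}{2846398929}$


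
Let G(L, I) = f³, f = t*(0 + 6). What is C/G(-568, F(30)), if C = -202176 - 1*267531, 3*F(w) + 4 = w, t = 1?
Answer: -156569/72 ≈ -2174.6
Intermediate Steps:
F(w) = -4/3 + w/3
f = 6 (f = 1*(0 + 6) = 1*6 = 6)
G(L, I) = 216 (G(L, I) = 6³ = 216)
C = -469707 (C = -202176 - 267531 = -469707)
C/G(-568, F(30)) = -469707/216 = -469707*1/216 = -156569/72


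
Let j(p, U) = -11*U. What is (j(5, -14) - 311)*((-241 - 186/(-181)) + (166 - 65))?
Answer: 3949178/181 ≈ 21819.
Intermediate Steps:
(j(5, -14) - 311)*((-241 - 186/(-181)) + (166 - 65)) = (-11*(-14) - 311)*((-241 - 186/(-181)) + (166 - 65)) = (154 - 311)*((-241 - 186*(-1)/181) + 101) = -157*((-241 - 1*(-186/181)) + 101) = -157*((-241 + 186/181) + 101) = -157*(-43435/181 + 101) = -157*(-25154/181) = 3949178/181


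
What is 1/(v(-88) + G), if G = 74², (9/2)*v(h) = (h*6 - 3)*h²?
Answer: -1/908316 ≈ -1.1009e-6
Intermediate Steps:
v(h) = 2*h²*(-3 + 6*h)/9 (v(h) = 2*((h*6 - 3)*h²)/9 = 2*((6*h - 3)*h²)/9 = 2*((-3 + 6*h)*h²)/9 = 2*(h²*(-3 + 6*h))/9 = 2*h²*(-3 + 6*h)/9)
G = 5476
1/(v(-88) + G) = 1/((⅔)*(-88)²*(-1 + 2*(-88)) + 5476) = 1/((⅔)*7744*(-1 - 176) + 5476) = 1/((⅔)*7744*(-177) + 5476) = 1/(-913792 + 5476) = 1/(-908316) = -1/908316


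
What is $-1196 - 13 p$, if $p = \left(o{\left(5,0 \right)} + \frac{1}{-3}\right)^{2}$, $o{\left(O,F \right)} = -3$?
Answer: $- \frac{12064}{9} \approx -1340.4$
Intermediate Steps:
$p = \frac{100}{9}$ ($p = \left(-3 + \frac{1}{-3}\right)^{2} = \left(-3 - \frac{1}{3}\right)^{2} = \left(- \frac{10}{3}\right)^{2} = \frac{100}{9} \approx 11.111$)
$-1196 - 13 p = -1196 - \frac{1300}{9} = - \frac{12064}{9}$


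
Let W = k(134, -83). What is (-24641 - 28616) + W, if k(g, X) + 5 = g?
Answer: -53128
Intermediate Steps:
k(g, X) = -5 + g
W = 129 (W = -5 + 134 = 129)
(-24641 - 28616) + W = (-24641 - 28616) + 129 = -53257 + 129 = -53128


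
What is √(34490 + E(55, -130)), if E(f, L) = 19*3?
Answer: √34547 ≈ 185.87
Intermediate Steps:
E(f, L) = 57
√(34490 + E(55, -130)) = √(34490 + 57) = √34547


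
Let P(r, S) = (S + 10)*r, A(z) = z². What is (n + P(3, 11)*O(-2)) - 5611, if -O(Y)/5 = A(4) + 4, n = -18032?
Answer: -29943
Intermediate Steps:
P(r, S) = r*(10 + S) (P(r, S) = (10 + S)*r = r*(10 + S))
O(Y) = -100 (O(Y) = -5*(4² + 4) = -5*(16 + 4) = -5*20 = -100)
(n + P(3, 11)*O(-2)) - 5611 = (-18032 + (3*(10 + 11))*(-100)) - 5611 = (-18032 + (3*21)*(-100)) - 5611 = (-18032 + 63*(-100)) - 5611 = (-18032 - 6300) - 5611 = -24332 - 5611 = -29943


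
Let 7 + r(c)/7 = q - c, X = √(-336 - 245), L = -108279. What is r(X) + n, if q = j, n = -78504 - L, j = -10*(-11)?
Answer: 30496 - 7*I*√581 ≈ 30496.0 - 168.73*I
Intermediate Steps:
X = I*√581 (X = √(-581) = I*√581 ≈ 24.104*I)
j = 110
n = 29775 (n = -78504 - 1*(-108279) = -78504 + 108279 = 29775)
q = 110
r(c) = 721 - 7*c (r(c) = -49 + 7*(110 - c) = -49 + (770 - 7*c) = 721 - 7*c)
r(X) + n = (721 - 7*I*√581) + 29775 = 30496 - 7*I*√581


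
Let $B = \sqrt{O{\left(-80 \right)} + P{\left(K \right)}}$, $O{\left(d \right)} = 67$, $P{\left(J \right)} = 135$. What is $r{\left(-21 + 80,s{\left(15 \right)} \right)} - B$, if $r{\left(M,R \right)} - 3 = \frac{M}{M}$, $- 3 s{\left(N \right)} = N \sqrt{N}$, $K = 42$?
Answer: $4 - \sqrt{202} \approx -10.213$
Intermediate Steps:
$s{\left(N \right)} = - \frac{N^{\frac{3}{2}}}{3}$ ($s{\left(N \right)} = - \frac{N \sqrt{N}}{3} = - \frac{N^{\frac{3}{2}}}{3}$)
$r{\left(M,R \right)} = 4$ ($r{\left(M,R \right)} = 3 + \frac{M}{M} = 3 + 1 = 4$)
$B = \sqrt{202}$ ($B = \sqrt{67 + 135} = \sqrt{202} \approx 14.213$)
$r{\left(-21 + 80,s{\left(15 \right)} \right)} - B = 4 - \sqrt{202}$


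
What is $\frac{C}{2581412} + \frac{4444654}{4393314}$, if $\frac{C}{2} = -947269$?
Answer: $\frac{787545713129}{2835238369842} \approx 0.27777$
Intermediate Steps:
$C = -1894538$ ($C = 2 \left(-947269\right) = -1894538$)
$\frac{C}{2581412} + \frac{4444654}{4393314} = - \frac{1894538}{2581412} + \frac{4444654}{4393314} = \left(-1894538\right) \frac{1}{2581412} + 4444654 \cdot \frac{1}{4393314} = - \frac{947269}{1290706} + \frac{2222327}{2196657} = \frac{787545713129}{2835238369842}$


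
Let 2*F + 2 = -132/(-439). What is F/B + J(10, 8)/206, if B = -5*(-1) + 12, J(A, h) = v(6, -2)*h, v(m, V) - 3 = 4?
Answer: 170545/768689 ≈ 0.22186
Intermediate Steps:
v(m, V) = 7 (v(m, V) = 3 + 4 = 7)
F = -373/439 (F = -1 + (-132/(-439))/2 = -1 + (-132*(-1/439))/2 = -1 + (½)*(132/439) = -1 + 66/439 = -373/439 ≈ -0.84966)
J(A, h) = 7*h
B = 17 (B = 5 + 12 = 17)
F/B + J(10, 8)/206 = -373/439/17 + (7*8)/206 = -373/439*1/17 + 56*(1/206) = -373/7463 + 28/103 = 170545/768689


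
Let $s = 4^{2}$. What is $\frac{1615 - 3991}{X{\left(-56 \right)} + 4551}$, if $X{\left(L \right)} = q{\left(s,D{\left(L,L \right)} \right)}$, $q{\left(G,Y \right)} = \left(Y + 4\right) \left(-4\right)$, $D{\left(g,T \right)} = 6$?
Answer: $- \frac{2376}{4511} \approx -0.52671$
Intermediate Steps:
$s = 16$
$q{\left(G,Y \right)} = -16 - 4 Y$ ($q{\left(G,Y \right)} = \left(4 + Y\right) \left(-4\right) = -16 - 4 Y$)
$X{\left(L \right)} = -40$ ($X{\left(L \right)} = -16 - 24 = -40$)
$\frac{1615 - 3991}{X{\left(-56 \right)} + 4551} = \frac{1615 - 3991}{-40 + 4551} = - \frac{2376}{4511}$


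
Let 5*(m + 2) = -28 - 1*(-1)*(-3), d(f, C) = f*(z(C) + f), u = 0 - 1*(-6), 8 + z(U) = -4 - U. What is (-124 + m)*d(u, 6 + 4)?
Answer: 63456/5 ≈ 12691.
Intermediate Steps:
z(U) = -12 - U (z(U) = -8 + (-4 - U) = -12 - U)
u = 6 (u = 0 + 6 = 6)
d(f, C) = f*(-12 + f - C) (d(f, C) = f*((-12 - C) + f) = f*(-12 + f - C))
m = -41/5 (m = -2 + (-28 - 1*(-1)*(-3))/5 = -2 + (-28 + 1*(-3))/5 = -2 + (-28 - 3)/5 = -2 + (1/5)*(-31) = -2 - 31/5 = -41/5 ≈ -8.2000)
(-124 + m)*d(u, 6 + 4) = (-124 - 41/5)*(6*(-12 + 6 - (6 + 4))) = -3966*(-12 + 6 - 1*10)/5 = -3966*(-12 + 6 - 10)/5 = -3966*(-16)/5 = -661/5*(-96) = 63456/5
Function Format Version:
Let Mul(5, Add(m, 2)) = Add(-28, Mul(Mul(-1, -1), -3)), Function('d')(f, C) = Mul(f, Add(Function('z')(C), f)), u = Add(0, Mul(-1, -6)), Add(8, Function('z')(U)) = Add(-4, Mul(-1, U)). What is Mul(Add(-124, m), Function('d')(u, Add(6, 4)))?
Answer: Rational(63456, 5) ≈ 12691.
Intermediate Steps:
Function('z')(U) = Add(-12, Mul(-1, U)) (Function('z')(U) = Add(-8, Add(-4, Mul(-1, U))) = Add(-12, Mul(-1, U)))
u = 6 (u = Add(0, 6) = 6)
Function('d')(f, C) = Mul(f, Add(-12, f, Mul(-1, C))) (Function('d')(f, C) = Mul(f, Add(Add(-12, Mul(-1, C)), f)) = Mul(f, Add(-12, f, Mul(-1, C))))
m = Rational(-41, 5) (m = Add(-2, Mul(Rational(1, 5), Add(-28, Mul(Mul(-1, -1), -3)))) = Add(-2, Mul(Rational(1, 5), Add(-28, Mul(1, -3)))) = Add(-2, Mul(Rational(1, 5), Add(-28, -3))) = Add(-2, Mul(Rational(1, 5), -31)) = Add(-2, Rational(-31, 5)) = Rational(-41, 5) ≈ -8.2000)
Mul(Add(-124, m), Function('d')(u, Add(6, 4))) = Mul(Add(-124, Rational(-41, 5)), Mul(6, Add(-12, 6, Mul(-1, Add(6, 4))))) = Mul(Rational(-661, 5), Mul(6, Add(-12, 6, Mul(-1, 10)))) = Mul(Rational(-661, 5), Mul(6, Add(-12, 6, -10))) = Mul(Rational(-661, 5), Mul(6, -16)) = Mul(Rational(-661, 5), -96) = Rational(63456, 5)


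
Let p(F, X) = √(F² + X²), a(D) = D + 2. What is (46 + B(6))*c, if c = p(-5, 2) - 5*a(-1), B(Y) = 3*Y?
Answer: -320 + 64*√29 ≈ 24.651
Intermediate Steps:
a(D) = 2 + D
c = -5 + √29 (c = √((-5)² + 2²) - 5*(2 - 1) = √(25 + 4) - 5*1 = √29 - 5 = -5 + √29 ≈ 0.38516)
(46 + B(6))*c = (46 + 3*6)*(-5 + √29) = (46 + 18)*(-5 + √29) = 64*(-5 + √29) = -320 + 64*√29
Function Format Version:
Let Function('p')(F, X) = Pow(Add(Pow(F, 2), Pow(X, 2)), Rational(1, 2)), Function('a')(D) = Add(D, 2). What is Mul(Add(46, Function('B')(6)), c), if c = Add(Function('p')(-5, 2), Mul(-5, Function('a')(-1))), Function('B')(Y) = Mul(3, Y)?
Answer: Add(-320, Mul(64, Pow(29, Rational(1, 2)))) ≈ 24.651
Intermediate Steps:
Function('a')(D) = Add(2, D)
c = Add(-5, Pow(29, Rational(1, 2))) (c = Add(Pow(Add(Pow(-5, 2), Pow(2, 2)), Rational(1, 2)), Mul(-5, Add(2, -1))) = Add(Pow(Add(25, 4), Rational(1, 2)), Mul(-5, 1)) = Add(Pow(29, Rational(1, 2)), -5) = Add(-5, Pow(29, Rational(1, 2))) ≈ 0.38516)
Mul(Add(46, Function('B')(6)), c) = Mul(Add(46, Mul(3, 6)), Add(-5, Pow(29, Rational(1, 2)))) = Mul(Add(46, 18), Add(-5, Pow(29, Rational(1, 2)))) = Mul(64, Add(-5, Pow(29, Rational(1, 2)))) = Add(-320, Mul(64, Pow(29, Rational(1, 2))))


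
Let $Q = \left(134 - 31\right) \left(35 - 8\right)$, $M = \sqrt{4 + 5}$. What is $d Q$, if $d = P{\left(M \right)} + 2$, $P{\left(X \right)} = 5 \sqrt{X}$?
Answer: $5562 + 13905 \sqrt{3} \approx 29646.0$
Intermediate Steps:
$M = 3$ ($M = \sqrt{9} = 3$)
$Q = 2781$ ($Q = 103 \cdot 27 = 2781$)
$d = 2 + 5 \sqrt{3}$ ($d = 5 \sqrt{3} + 2 = 2 + 5 \sqrt{3} \approx 10.66$)
$d Q = \left(2 + 5 \sqrt{3}\right) 2781 = 5562 + 13905 \sqrt{3}$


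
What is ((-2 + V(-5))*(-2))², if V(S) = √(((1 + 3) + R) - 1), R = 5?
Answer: 48 - 32*√2 ≈ 2.7452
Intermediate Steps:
V(S) = 2*√2 (V(S) = √(((1 + 3) + 5) - 1) = √((4 + 5) - 1) = √(9 - 1) = √8 = 2*√2)
((-2 + V(-5))*(-2))² = ((-2 + 2*√2)*(-2))² = (4 - 4*√2)²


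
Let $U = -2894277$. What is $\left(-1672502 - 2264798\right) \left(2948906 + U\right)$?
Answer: $-215090761700$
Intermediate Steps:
$\left(-1672502 - 2264798\right) \left(2948906 + U\right) = \left(-1672502 - 2264798\right) \left(2948906 - 2894277\right) = \left(-3937300\right) 54629 = -215090761700$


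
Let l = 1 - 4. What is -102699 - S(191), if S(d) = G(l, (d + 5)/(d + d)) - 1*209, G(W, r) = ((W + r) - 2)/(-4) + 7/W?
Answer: -234904303/2292 ≈ -1.0249e+5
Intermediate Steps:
l = -3
G(W, r) = 1/2 + 7/W - W/4 - r/4 (G(W, r) = (-2 + W + r)*(-1/4) + 7/W = (1/2 - W/4 - r/4) + 7/W = 1/2 + 7/W - W/4 - r/4)
S(d) = -2521/12 - (5 + d)/(8*d) (S(d) = (1/4)*(28 - 1*(-3)*(-2 - 3 + (d + 5)/(d + d)))/(-3) - 1*209 = (1/4)*(-1/3)*(28 - 1*(-3)*(-2 - 3 + (5 + d)/((2*d)))) - 209 = (1/4)*(-1/3)*(28 - 1*(-3)*(-2 - 3 + (5 + d)*(1/(2*d)))) - 209 = (1/4)*(-1/3)*(28 - 1*(-3)*(-2 - 3 + (5 + d)/(2*d))) - 209 = (1/4)*(-1/3)*(28 - 1*(-3)*(-5 + (5 + d)/(2*d))) - 209 = (1/4)*(-1/3)*(28 + (-15 + 3*(5 + d)/(2*d))) - 209 = (1/4)*(-1/3)*(13 + 3*(5 + d)/(2*d)) - 209 = (-13/12 - (5 + d)/(8*d)) - 209 = -2521/12 - (5 + d)/(8*d))
-102699 - S(191) = -102699 - 5*(-3 - 1009*191)/(24*191) = -102699 - 5*(-3 - 192719)/(24*191) = -102699 - 5*(-192722)/(24*191) = -102699 - 1*(-481805/2292) = -102699 + 481805/2292 = -234904303/2292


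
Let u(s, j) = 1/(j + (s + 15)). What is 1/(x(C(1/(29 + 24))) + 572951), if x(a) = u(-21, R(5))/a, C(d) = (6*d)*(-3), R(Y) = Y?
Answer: 18/10313171 ≈ 1.7453e-6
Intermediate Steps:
u(s, j) = 1/(15 + j + s) (u(s, j) = 1/(j + (15 + s)) = 1/(15 + j + s))
C(d) = -18*d
x(a) = -1/a (x(a) = 1/((15 + 5 - 21)*a) = 1/((-1)*a) = -1/a)
1/(x(C(1/(29 + 24))) + 572951) = 1/(-1/((-18/(29 + 24))) + 572951) = 1/(-1/((-18/53)) + 572951) = 1/(-1/((-18*1/53)) + 572951) = 1/(-1/(-18/53) + 572951) = 1/(-1*(-53/18) + 572951) = 1/(53/18 + 572951) = 1/(10313171/18) = 18/10313171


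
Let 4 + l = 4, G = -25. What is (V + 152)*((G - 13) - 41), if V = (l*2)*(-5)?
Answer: -12008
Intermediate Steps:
l = 0 (l = -4 + 4 = 0)
V = 0 (V = (0*2)*(-5) = 0*(-5) = 0)
(V + 152)*((G - 13) - 41) = (0 + 152)*((-25 - 13) - 41) = 152*(-38 - 41) = 152*(-79) = -12008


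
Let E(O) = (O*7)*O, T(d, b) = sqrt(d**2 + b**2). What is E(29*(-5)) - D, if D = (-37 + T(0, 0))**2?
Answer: 145806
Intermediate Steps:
T(d, b) = sqrt(b**2 + d**2)
E(O) = 7*O**2 (E(O) = (7*O)*O = 7*O**2)
D = 1369 (D = (-37 + sqrt(0**2 + 0**2))**2 = (-37 + sqrt(0 + 0))**2 = (-37 + sqrt(0))**2 = (-37 + 0)**2 = (-37)**2 = 1369)
E(29*(-5)) - D = 7*(29*(-5))**2 - 1*1369 = 7*(-145)**2 - 1369 = 7*21025 - 1369 = 147175 - 1369 = 145806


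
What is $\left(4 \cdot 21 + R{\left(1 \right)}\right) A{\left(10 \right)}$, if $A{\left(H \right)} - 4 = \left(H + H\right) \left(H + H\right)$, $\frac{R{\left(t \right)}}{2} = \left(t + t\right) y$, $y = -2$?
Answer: $30704$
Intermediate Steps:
$R{\left(t \right)} = - 8 t$ ($R{\left(t \right)} = 2 \left(t + t\right) \left(-2\right) = 2 \cdot 2 t \left(-2\right) = 2 \left(- 4 t\right) = - 8 t$)
$A{\left(H \right)} = 4 + 4 H^{2}$ ($A{\left(H \right)} = 4 + \left(H + H\right) \left(H + H\right) = 4 + 2 H 2 H = 4 + 4 H^{2}$)
$\left(4 \cdot 21 + R{\left(1 \right)}\right) A{\left(10 \right)} = \left(4 \cdot 21 - 8\right) \left(4 + 4 \cdot 10^{2}\right) = \left(84 - 8\right) \left(4 + 4 \cdot 100\right) = 76 \left(4 + 400\right) = 76 \cdot 404 = 30704$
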